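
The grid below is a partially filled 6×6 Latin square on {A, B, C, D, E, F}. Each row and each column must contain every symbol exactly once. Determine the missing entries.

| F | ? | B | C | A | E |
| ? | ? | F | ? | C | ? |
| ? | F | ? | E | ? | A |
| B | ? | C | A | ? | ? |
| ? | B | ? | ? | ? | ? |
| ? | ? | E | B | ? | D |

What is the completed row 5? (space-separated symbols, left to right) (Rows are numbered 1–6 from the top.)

D B A F E C

(r1,c2) = D
(r2,c4) = D
(r2,c6) = B
(r3,c3) = D
(r3,c5) = B
(r4,c2) = E
(r4,c6) = F
(r5,c3) = A
(r5,c4) = F
(r5,c6) = C
(r6,c5) = F
(r2,c2) = A
(r3,c1) = C
(r4,c5) = D
(r5,c5) = E
(r6,c1) = A
(r6,c2) = C
(r2,c1) = E
(r5,c1) = D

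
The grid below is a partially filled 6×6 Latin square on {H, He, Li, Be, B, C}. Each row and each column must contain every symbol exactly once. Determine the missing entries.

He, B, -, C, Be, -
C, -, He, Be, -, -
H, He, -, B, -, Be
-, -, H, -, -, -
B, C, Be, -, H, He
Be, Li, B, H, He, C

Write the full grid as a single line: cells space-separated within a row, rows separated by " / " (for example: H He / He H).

(r1,c3) = Li
(r1,c6) = H
(r2,c2) = H
(r3,c3) = C
(r3,c5) = Li
(r4,c1) = Li
(r4,c2) = Be
(r4,c4) = He
(r4,c6) = B
(r5,c4) = Li
(r2,c5) = B
(r2,c6) = Li
(r4,c5) = C

He B Li C Be H / C H He Be B Li / H He C B Li Be / Li Be H He C B / B C Be Li H He / Be Li B H He C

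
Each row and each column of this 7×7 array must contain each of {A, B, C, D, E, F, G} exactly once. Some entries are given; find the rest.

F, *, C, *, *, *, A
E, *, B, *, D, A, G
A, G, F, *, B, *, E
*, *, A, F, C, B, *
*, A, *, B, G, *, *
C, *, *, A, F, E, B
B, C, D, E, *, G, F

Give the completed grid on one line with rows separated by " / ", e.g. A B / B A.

F B C G E D A / E F B C D A G / A G F D B C E / G E A F C B D / D A E B G F C / C D G A F E B / B C D E A G F

(r1,c5): row 1 has {A,C,F}; column 5 has {B,C,D,F,G}, so it must be E.
(r1,c6): row 1 has {A,C,E,F}; column 6 has {A,B,E,G}, so it must be D.
(r2,c2): row 2 has {A,B,D,E,G}; column 2 has {A,C,G}, so it must be F.
(r2,c4): row 2 has {A,B,D,E,F,G}; column 4 has {A,B,E,F}, so it must be C.
(r3,c4): row 3 has {A,B,E,F,G}; column 4 has {A,B,C,E,F}, so it must be D.
(r3,c6): row 3 has {A,B,D,E,F,G}; column 6 has {A,B,D,E,G}, so it must be C.
(r4,c7): row 4 has {A,B,C,F}; column 7 has {A,B,E,F,G}, so it must be D.
(r5,c1): row 5 has {A,B,G}; column 1 has {A,B,C,E,F}, so it must be D.
(r5,c3): row 5 has {A,B,D,G}; column 3 has {A,B,C,D,F}, so it must be E.
(r5,c6): row 5 has {A,B,D,E,G}; column 6 has {A,B,C,D,E,G}, so it must be F.
(r5,c7): row 5 has {A,B,D,E,F,G}; column 7 has {A,B,D,E,F,G}, so it must be C.
(r6,c2): row 6 has {A,B,C,E,F}; column 2 has {A,C,F,G}, so it must be D.
(r6,c3): row 6 has {A,B,C,D,E,F}; column 3 has {A,B,C,D,E,F}, so it must be G.
(r7,c5): row 7 has {B,C,D,E,F,G}; column 5 has {B,C,D,E,F,G}, so it must be A.
(r1,c2): row 1 has {A,C,D,E,F}; column 2 has {A,C,D,F,G}, so it must be B.
(r1,c4): row 1 has {A,B,C,D,E,F}; column 4 has {A,B,C,D,E,F}, so it must be G.
(r4,c1): row 4 has {A,B,C,D,F}; column 1 has {A,B,C,D,E,F}, so it must be G.
(r4,c2): row 4 has {A,B,C,D,F,G}; column 2 has {A,B,C,D,F,G}, so it must be E.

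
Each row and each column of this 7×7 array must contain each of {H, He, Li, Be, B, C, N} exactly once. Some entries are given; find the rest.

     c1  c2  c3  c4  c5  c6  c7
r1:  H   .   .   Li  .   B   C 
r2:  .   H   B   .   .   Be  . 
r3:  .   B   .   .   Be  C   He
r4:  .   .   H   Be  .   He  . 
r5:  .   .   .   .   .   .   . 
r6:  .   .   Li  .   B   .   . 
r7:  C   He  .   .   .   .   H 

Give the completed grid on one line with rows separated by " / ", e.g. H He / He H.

row 3 has {He,Be,B,C}; column 3 has {H,Li,B} — only N is left for (r3,c3).
row 3 has {He,Be,B,C,N}; column 4 has {Li,Be} — only H is left for (r3,c4).
row 7 has {H,He,C}; column 3 has {H,Li,B,N} — only Be is left for (r7,c3).
row 1 has {H,Li,B,C}; column 3 has {H,Li,Be,B,N} — only He is left for (r1,c3).
row 1 has {H,He,Li,B,C}; column 5 has {Be,B} — only N is left for (r1,c5).
row 3 has {H,He,Be,B,C,N}; column 1 has {H,C} — only Li is left for (r3,c1).
row 5 is empty so far; column 3 has {H,He,Li,Be,B,N} — only C is left for (r5,c3).
row 7 has {H,He,Be,C}; column 5 has {Be,B,N} — only Li is left for (r7,c5).
row 7 has {H,He,Li,Be,C}; column 6 has {He,Be,B,C} — only N is left for (r7,c6).
row 1 has {H,He,Li,B,C,N}; column 2 has {H,He,B} — only Be is left for (r1,c2).
row 4 has {H,He,Be}; column 5 has {Li,Be,B,N} — only C is left for (r4,c5).
row 6 has {Li,B}; column 6 has {He,Be,B,C,N} — only H is left for (r6,c6).
row 7 has {H,He,Li,Be,C,N}; column 4 has {H,Li,Be} — only B is left for (r7,c4).
row 2 has {H,Be,B}; column 5 has {Li,Be,B,C,N} — only He is left for (r2,c5).
row 5 has {C}; column 5 has {He,Li,Be,B,C,N} — only H is left for (r5,c5).
row 5 has {H,C}; column 6 has {H,He,Be,B,C,N} — only Li is left for (r5,c6).
row 2 has {H,He,Be,B}; column 1 has {H,Li,C} — only N is left for (r2,c1).
row 2 has {H,He,Be,B,N}; column 4 has {H,Li,Be,B} — only C is left for (r2,c4).
row 2 has {H,He,Be,B,C,N}; column 7 has {H,He,C} — only Li is left for (r2,c7).
row 4 has {H,He,Be,C}; column 1 has {H,Li,C,N} — only B is left for (r4,c1).
row 4 has {H,He,Be,B,C}; column 7 has {H,He,Li,C} — only N is left for (r4,c7).
row 5 has {H,Li,C}; column 2 has {H,He,Be,B} — only N is left for (r5,c2).
row 5 has {H,Li,C,N}; column 4 has {H,Li,Be,B,C} — only He is left for (r5,c4).
row 6 has {H,Li,B}; column 2 has {H,He,Be,B,N} — only C is left for (r6,c2).
row 6 has {H,Li,B,C}; column 4 has {H,He,Li,Be,B,C} — only N is left for (r6,c4).
row 6 has {H,Li,B,C,N}; column 7 has {H,He,Li,C,N} — only Be is left for (r6,c7).
row 4 has {H,He,Be,B,C,N}; column 2 has {H,He,Be,B,C,N} — only Li is left for (r4,c2).
row 5 has {H,He,Li,C,N}; column 1 has {H,Li,B,C,N} — only Be is left for (r5,c1).
row 5 has {H,He,Li,Be,C,N}; column 7 has {H,He,Li,Be,C,N} — only B is left for (r5,c7).
row 6 has {H,Li,Be,B,C,N}; column 1 has {H,Li,Be,B,C,N} — only He is left for (r6,c1).

H Be He Li N B C / N H B C He Be Li / Li B N H Be C He / B Li H Be C He N / Be N C He H Li B / He C Li N B H Be / C He Be B Li N H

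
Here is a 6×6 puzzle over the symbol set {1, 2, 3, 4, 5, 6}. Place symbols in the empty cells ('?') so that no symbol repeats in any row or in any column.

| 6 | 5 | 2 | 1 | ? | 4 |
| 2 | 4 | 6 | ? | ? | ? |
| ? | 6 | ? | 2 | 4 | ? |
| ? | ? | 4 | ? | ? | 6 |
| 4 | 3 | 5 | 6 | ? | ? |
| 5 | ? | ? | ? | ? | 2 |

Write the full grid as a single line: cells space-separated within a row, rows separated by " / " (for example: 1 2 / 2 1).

(r1,c5): row 1 has {1,2,4,5,6}; column 5 has {4}, so it must be 3.
(r5,c6): row 5 has {3,4,5,6}; column 6 has {2,4,6}, so it must be 1.
(r6,c2): row 6 has {2,5}; column 2 has {3,4,5,6}, so it must be 1.
(r6,c3): row 6 has {1,2,5}; column 3 has {2,4,5,6}, so it must be 3.
(r6,c4): row 6 has {1,2,3,5}; column 4 has {1,2,6}, so it must be 4.
(r6,c5): row 6 has {1,2,3,4,5}; column 5 has {3,4}, so it must be 6.
(r3,c3): row 3 has {2,4,6}; column 3 has {2,3,4,5,6}, so it must be 1.
(r4,c2): row 4 has {4,6}; column 2 has {1,3,4,5,6}, so it must be 2.
(r5,c5): row 5 has {1,3,4,5,6}; column 5 has {3,4,6}, so it must be 2.
(r3,c1): row 3 has {1,2,4,6}; column 1 has {2,4,5,6}, so it must be 3.
(r3,c6): row 3 has {1,2,3,4,6}; column 6 has {1,2,4,6}, so it must be 5.
(r4,c1): row 4 has {2,4,6}; column 1 has {2,3,4,5,6}, so it must be 1.
(r4,c5): row 4 has {1,2,4,6}; column 5 has {2,3,4,6}, so it must be 5.
(r2,c5): row 2 has {2,4,6}; column 5 has {2,3,4,5,6}, so it must be 1.
(r2,c6): row 2 has {1,2,4,6}; column 6 has {1,2,4,5,6}, so it must be 3.
(r4,c4): row 4 has {1,2,4,5,6}; column 4 has {1,2,4,6}, so it must be 3.
(r2,c4): row 2 has {1,2,3,4,6}; column 4 has {1,2,3,4,6}, so it must be 5.

6 5 2 1 3 4 / 2 4 6 5 1 3 / 3 6 1 2 4 5 / 1 2 4 3 5 6 / 4 3 5 6 2 1 / 5 1 3 4 6 2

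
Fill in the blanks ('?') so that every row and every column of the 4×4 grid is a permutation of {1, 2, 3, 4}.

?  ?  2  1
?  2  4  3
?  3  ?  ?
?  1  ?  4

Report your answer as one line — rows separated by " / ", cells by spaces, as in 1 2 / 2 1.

3 4 2 1 / 1 2 4 3 / 4 3 1 2 / 2 1 3 4

Cell (r1,c2): row 1 has {1,2}; column 2 has {1,2,3} → 4.
Cell (r2,c1): row 2 has {2,3,4}; column 1 is empty so far → 1.
Cell (r3,c3): row 3 has {3}; column 3 has {2,4} → 1.
Cell (r3,c4): row 3 has {1,3}; column 4 has {1,3,4} → 2.
Cell (r4,c3): row 4 has {1,4}; column 3 has {1,2,4} → 3.
Cell (r1,c1): row 1 has {1,2,4}; column 1 has {1} → 3.
Cell (r3,c1): row 3 has {1,2,3}; column 1 has {1,3} → 4.
Cell (r4,c1): row 4 has {1,3,4}; column 1 has {1,3,4} → 2.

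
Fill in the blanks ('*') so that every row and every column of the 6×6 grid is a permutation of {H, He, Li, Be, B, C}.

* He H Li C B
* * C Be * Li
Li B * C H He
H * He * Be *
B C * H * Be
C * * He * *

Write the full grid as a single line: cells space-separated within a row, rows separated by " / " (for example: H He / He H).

Be He H Li C B / He H C Be B Li / Li B Be C H He / H Li He B Be C / B C Li H He Be / C Be B He Li H

row 1 has {H,He,Li,B,C}; column 1 has {H,Li,B,C} — only Be is left for (r1,c1).
row 2 has {Li,Be,C}; column 1 has {H,Li,Be,B,C} — only He is left for (r2,c1).
row 2 has {He,Li,Be,C}; column 2 has {He,B,C} — only H is left for (r2,c2).
row 2 has {H,He,Li,Be,C}; column 5 has {H,Be,C} — only B is left for (r2,c5).
row 3 has {H,He,Li,B,C}; column 3 has {H,He,C} — only Be is left for (r3,c3).
row 4 has {H,He,Be}; column 2 has {H,He,B,C} — only Li is left for (r4,c2).
row 4 has {H,He,Li,Be}; column 4 has {H,He,Li,Be,C} — only B is left for (r4,c4).
row 4 has {H,He,Li,Be,B}; column 6 has {He,Li,Be,B} — only C is left for (r4,c6).
row 5 has {H,Be,B,C}; column 3 has {H,He,Be,C} — only Li is left for (r5,c3).
row 5 has {H,Li,Be,B,C}; column 5 has {H,Be,B,C} — only He is left for (r5,c5).
row 6 has {He,C}; column 2 has {H,He,Li,B,C} — only Be is left for (r6,c2).
row 6 has {He,Be,C}; column 3 has {H,He,Li,Be,C} — only B is left for (r6,c3).
row 6 has {He,Be,B,C}; column 5 has {H,He,Be,B,C} — only Li is left for (r6,c5).
row 6 has {He,Li,Be,B,C}; column 6 has {He,Li,Be,B,C} — only H is left for (r6,c6).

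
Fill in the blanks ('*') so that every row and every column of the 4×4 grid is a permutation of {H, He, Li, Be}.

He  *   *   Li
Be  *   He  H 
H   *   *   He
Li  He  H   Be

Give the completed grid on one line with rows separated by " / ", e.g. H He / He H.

He H Be Li / Be Li He H / H Be Li He / Li He H Be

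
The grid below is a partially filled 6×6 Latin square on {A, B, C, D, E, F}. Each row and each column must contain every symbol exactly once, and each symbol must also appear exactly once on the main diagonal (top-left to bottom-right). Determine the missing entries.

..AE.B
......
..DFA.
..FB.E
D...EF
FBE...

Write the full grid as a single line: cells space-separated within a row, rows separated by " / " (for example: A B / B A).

row 1 has {A,B,E}; column 1 has {D,F}; the diagonal has {B,D,E} — only C is left for (r1,c1).
row 3 has {A,D,F}; column 6 has {B,E,F} — only C is left for (r3,c6).
row 4 has {B,E,F}; column 1 has {C,D,F} — only A is left for (r4,c1).
row 6 has {B,E,F}; column 6 has {B,C,E,F}; the diagonal has {B,C,D,E} — only A is left for (r6,c6).
row 2 is empty so far; column 2 has {B}; the diagonal has {A,B,C,D,E} — only F is left for (r2,c2).
row 2 has {F}; column 6 has {A,B,C,E,F} — only D is left for (r2,c6).
row 3 has {A,C,D,F}; column 2 has {B,F} — only E is left for (r3,c2).
row 1 has {A,B,C,E}; column 2 has {B,E,F} — only D is left for (r1,c2).
row 1 has {A,B,C,D,E}; column 5 has {A,E} — only F is left for (r1,c5).
row 3 has {A,C,D,E,F}; column 1 has {A,C,D,F} — only B is left for (r3,c1).
row 4 has {A,B,E,F}; column 2 has {B,D,E,F} — only C is left for (r4,c2).
row 4 has {A,B,C,E,F}; column 5 has {A,E,F} — only D is left for (r4,c5).
row 5 has {D,E,F}; column 2 has {B,C,D,E,F} — only A is left for (r5,c2).
row 5 has {A,D,E,F}; column 4 has {B,E,F} — only C is left for (r5,c4).
row 6 has {A,B,E,F}; column 4 has {B,C,E,F} — only D is left for (r6,c4).
row 6 has {A,B,D,E,F}; column 5 has {A,D,E,F} — only C is left for (r6,c5).
row 2 has {D,F}; column 1 has {A,B,C,D,F} — only E is left for (r2,c1).
row 2 has {D,E,F}; column 4 has {B,C,D,E,F} — only A is left for (r2,c4).
row 2 has {A,D,E,F}; column 5 has {A,C,D,E,F} — only B is left for (r2,c5).
row 5 has {A,C,D,E,F}; column 3 has {A,D,E,F} — only B is left for (r5,c3).
row 2 has {A,B,D,E,F}; column 3 has {A,B,D,E,F} — only C is left for (r2,c3).

C D A E F B / E F C A B D / B E D F A C / A C F B D E / D A B C E F / F B E D C A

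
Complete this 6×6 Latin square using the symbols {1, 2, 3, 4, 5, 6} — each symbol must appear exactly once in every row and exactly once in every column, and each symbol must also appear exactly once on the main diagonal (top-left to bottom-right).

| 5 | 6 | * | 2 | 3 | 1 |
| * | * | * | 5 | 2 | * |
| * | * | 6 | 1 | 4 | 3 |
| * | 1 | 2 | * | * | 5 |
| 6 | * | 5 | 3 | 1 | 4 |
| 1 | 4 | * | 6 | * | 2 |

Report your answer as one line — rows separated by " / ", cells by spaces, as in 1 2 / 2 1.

5 6 4 2 3 1 / 4 3 1 5 2 6 / 2 5 6 1 4 3 / 3 1 2 4 6 5 / 6 2 5 3 1 4 / 1 4 3 6 5 2

Cell (r1,c3): row 1 has {1,2,3,5,6}; column 3 has {2,5,6} → 4.
Cell (r2,c2): row 2 has {2,5}; column 2 has {1,4,6}; the diagonal has {1,2,5,6} → 3.
Cell (r2,c3): row 2 has {2,3,5}; column 3 has {2,4,5,6} → 1.
Cell (r2,c6): row 2 has {1,2,3,5}; column 6 has {1,2,3,4,5} → 6.
Cell (r3,c1): row 3 has {1,3,4,6}; column 1 has {1,5,6} → 2.
Cell (r3,c2): row 3 has {1,2,3,4,6}; column 2 has {1,3,4,6} → 5.
Cell (r4,c4): row 4 has {1,2,5}; column 4 has {1,2,3,5,6}; the diagonal has {1,2,3,5,6} → 4.
Cell (r4,c5): row 4 has {1,2,4,5}; column 5 has {1,2,3,4} → 6.
Cell (r5,c2): row 5 has {1,3,4,5,6}; column 2 has {1,3,4,5,6} → 2.
Cell (r6,c3): row 6 has {1,2,4,6}; column 3 has {1,2,4,5,6} → 3.
Cell (r6,c5): row 6 has {1,2,3,4,6}; column 5 has {1,2,3,4,6} → 5.
Cell (r2,c1): row 2 has {1,2,3,5,6}; column 1 has {1,2,5,6} → 4.
Cell (r4,c1): row 4 has {1,2,4,5,6}; column 1 has {1,2,4,5,6} → 3.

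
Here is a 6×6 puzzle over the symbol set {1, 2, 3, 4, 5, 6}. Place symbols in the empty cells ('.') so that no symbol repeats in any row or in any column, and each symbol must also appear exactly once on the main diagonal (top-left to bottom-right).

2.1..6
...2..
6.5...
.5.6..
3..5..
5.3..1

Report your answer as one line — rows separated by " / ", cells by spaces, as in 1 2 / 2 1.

(r5,c5) = 4
(r5,c6) = 2
(r6,c4) = 4
(r1,c4) = 3
(r1,c5) = 5
(r2,c2) = 3
(r3,c4) = 1
(r5,c3) = 6
(r1,c2) = 4
(r2,c3) = 4
(r2,c6) = 5
(r3,c2) = 2
(r3,c5) = 3
(r3,c6) = 4
(r4,c3) = 2
(r4,c5) = 1
(r4,c6) = 3
(r5,c2) = 1
(r6,c2) = 6
(r6,c5) = 2
(r2,c1) = 1
(r2,c5) = 6
(r4,c1) = 4

2 4 1 3 5 6 / 1 3 4 2 6 5 / 6 2 5 1 3 4 / 4 5 2 6 1 3 / 3 1 6 5 4 2 / 5 6 3 4 2 1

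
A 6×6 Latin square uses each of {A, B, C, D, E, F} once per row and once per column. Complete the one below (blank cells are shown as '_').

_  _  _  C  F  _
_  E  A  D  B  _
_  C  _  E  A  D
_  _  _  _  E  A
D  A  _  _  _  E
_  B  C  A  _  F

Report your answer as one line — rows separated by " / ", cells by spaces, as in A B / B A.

Cell (r1,c2): row 1 has {C,F}; column 2 has {A,B,C,E} → D.
Cell (r1,c6): row 1 has {C,D,F}; column 6 has {A,D,E,F} → B.
Cell (r2,c6): row 2 has {A,B,D,E}; column 6 has {A,B,D,E,F} → C.
Cell (r4,c2): row 4 has {A,E}; column 2 has {A,B,C,D,E} → F.
Cell (r4,c4): row 4 has {A,E,F}; column 4 has {A,C,D,E} → B.
Cell (r5,c4): row 5 has {A,D,E}; column 4 has {A,B,C,D,E} → F.
Cell (r5,c5): row 5 has {A,D,E,F}; column 5 has {A,B,E,F} → C.
Cell (r6,c1): row 6 has {A,B,C,F}; column 1 has {D} → E.
Cell (r6,c5): row 6 has {A,B,C,E,F}; column 5 has {A,B,C,E,F} → D.
Cell (r1,c1): row 1 has {B,C,D,F}; column 1 has {D,E} → A.
Cell (r1,c3): row 1 has {A,B,C,D,F}; column 3 has {A,C} → E.
Cell (r2,c1): row 2 has {A,B,C,D,E}; column 1 has {A,D,E} → F.
Cell (r3,c1): row 3 has {A,C,D,E}; column 1 has {A,D,E,F} → B.
Cell (r3,c3): row 3 has {A,B,C,D,E}; column 3 has {A,C,E} → F.
Cell (r4,c1): row 4 has {A,B,E,F}; column 1 has {A,B,D,E,F} → C.
Cell (r4,c3): row 4 has {A,B,C,E,F}; column 3 has {A,C,E,F} → D.
Cell (r5,c3): row 5 has {A,C,D,E,F}; column 3 has {A,C,D,E,F} → B.

A D E C F B / F E A D B C / B C F E A D / C F D B E A / D A B F C E / E B C A D F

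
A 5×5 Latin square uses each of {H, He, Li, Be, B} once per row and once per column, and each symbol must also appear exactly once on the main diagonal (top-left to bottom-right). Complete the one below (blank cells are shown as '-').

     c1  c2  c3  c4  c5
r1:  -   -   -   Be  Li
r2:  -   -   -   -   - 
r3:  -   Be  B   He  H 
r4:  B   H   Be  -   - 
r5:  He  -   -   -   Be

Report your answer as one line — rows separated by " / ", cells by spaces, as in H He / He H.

H B He Be Li / Be He Li H B / Li Be B He H / B H Be Li He / He Li H B Be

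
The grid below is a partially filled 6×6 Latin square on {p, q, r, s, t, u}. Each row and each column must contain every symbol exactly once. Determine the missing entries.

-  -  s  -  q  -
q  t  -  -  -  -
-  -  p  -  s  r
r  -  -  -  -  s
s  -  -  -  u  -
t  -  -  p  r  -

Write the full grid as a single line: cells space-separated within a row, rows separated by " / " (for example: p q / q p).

At row 2, column 5: row 2 has {q,t}; column 5 has {q,r,s,u}; that leaves p.
At row 2, column 6: row 2 has {p,q,t}; column 6 has {r,s}; that leaves u.
At row 3, column 1: row 3 has {p,r,s}; column 1 has {q,r,s,t}; that leaves u.
At row 3, column 2: row 3 has {p,r,s,u}; column 2 has {t}; that leaves q.
At row 3, column 4: row 3 has {p,q,r,s,u}; column 4 has {p}; that leaves t.
At row 4, column 5: row 4 has {r,s}; column 5 has {p,q,r,s,u}; that leaves t.
At row 6, column 6: row 6 has {p,r,t}; column 6 has {r,s,u}; that leaves q.
At row 1, column 1: row 1 has {q,s}; column 1 has {q,r,s,t,u}; that leaves p.
At row 1, column 6: row 1 has {p,q,s}; column 6 has {q,r,s,u}; that leaves t.
At row 2, column 3: row 2 has {p,q,t,u}; column 3 has {p,s}; that leaves r.
At row 2, column 4: row 2 has {p,q,r,t,u}; column 4 has {p,t}; that leaves s.
At row 5, column 6: row 5 has {s,u}; column 6 has {q,r,s,t,u}; that leaves p.
At row 6, column 3: row 6 has {p,q,r,t}; column 3 has {p,r,s}; that leaves u.
At row 4, column 3: row 4 has {r,s,t}; column 3 has {p,r,s,u}; that leaves q.
At row 4, column 4: row 4 has {q,r,s,t}; column 4 has {p,s,t}; that leaves u.
At row 5, column 2: row 5 has {p,s,u}; column 2 has {q,t}; that leaves r.
At row 5, column 3: row 5 has {p,r,s,u}; column 3 has {p,q,r,s,u}; that leaves t.
At row 5, column 4: row 5 has {p,r,s,t,u}; column 4 has {p,s,t,u}; that leaves q.
At row 6, column 2: row 6 has {p,q,r,t,u}; column 2 has {q,r,t}; that leaves s.
At row 1, column 2: row 1 has {p,q,s,t}; column 2 has {q,r,s,t}; that leaves u.
At row 1, column 4: row 1 has {p,q,s,t,u}; column 4 has {p,q,s,t,u}; that leaves r.
At row 4, column 2: row 4 has {q,r,s,t,u}; column 2 has {q,r,s,t,u}; that leaves p.

p u s r q t / q t r s p u / u q p t s r / r p q u t s / s r t q u p / t s u p r q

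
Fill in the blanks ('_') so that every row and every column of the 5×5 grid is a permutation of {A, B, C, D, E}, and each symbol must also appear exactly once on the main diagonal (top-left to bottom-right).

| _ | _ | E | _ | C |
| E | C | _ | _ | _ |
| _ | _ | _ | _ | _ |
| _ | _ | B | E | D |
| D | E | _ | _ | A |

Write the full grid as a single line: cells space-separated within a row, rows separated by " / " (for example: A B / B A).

(r1,c1) = B
(r2,c5) = B
(r3,c3) = D
(r3,c5) = E
(r4,c2) = A
(r5,c3) = C
(r5,c4) = B
(r1,c2) = D
(r1,c4) = A
(r2,c3) = A
(r2,c4) = D
(r3,c2) = B
(r3,c4) = C
(r4,c1) = C
(r3,c1) = A

B D E A C / E C A D B / A B D C E / C A B E D / D E C B A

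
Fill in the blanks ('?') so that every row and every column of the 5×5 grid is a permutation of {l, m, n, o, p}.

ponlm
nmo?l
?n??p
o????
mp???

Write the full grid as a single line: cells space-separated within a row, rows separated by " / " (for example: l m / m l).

p o n l m / n m o p l / l n m o p / o l p m n / m p l n o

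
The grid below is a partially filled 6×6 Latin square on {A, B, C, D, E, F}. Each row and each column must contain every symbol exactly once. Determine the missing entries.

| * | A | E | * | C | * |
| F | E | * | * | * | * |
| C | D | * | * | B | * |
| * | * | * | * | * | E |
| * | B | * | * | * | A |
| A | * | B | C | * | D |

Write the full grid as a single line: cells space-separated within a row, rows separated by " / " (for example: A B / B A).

D A E F C B / F E D B A C / C D A E B F / B C F A D E / E B C D F A / A F B C E D

row 3 has {B,C,D}; column 6 has {A,D,E} — only F is left for (r3,c6).
row 6 has {A,B,C,D}; column 2 has {A,B,D,E} — only F is left for (r6,c2).
row 6 has {A,B,C,D,F}; column 5 has {B,C} — only E is left for (r6,c5).
row 1 has {A,C,E}; column 6 has {A,D,E,F} — only B is left for (r1,c6).
row 2 has {E,F}; column 6 has {A,B,D,E,F} — only C is left for (r2,c6).
row 3 has {B,C,D,F}; column 3 has {B,E} — only A is left for (r3,c3).
row 3 has {A,B,C,D,F}; column 4 has {C} — only E is left for (r3,c4).
row 4 has {E}; column 2 has {A,B,D,E,F} — only C is left for (r4,c2).
row 1 has {A,B,C,E}; column 1 has {A,C,F} — only D is left for (r1,c1).
row 1 has {A,B,C,D,E}; column 4 has {C,E} — only F is left for (r1,c4).
row 2 has {C,E,F}; column 3 has {A,B,E} — only D is left for (r2,c3).
row 2 has {C,D,E,F}; column 5 has {B,C,E} — only A is left for (r2,c5).
row 4 has {C,E}; column 1 has {A,C,D,F} — only B is left for (r4,c1).
row 4 has {B,C,E}; column 3 has {A,B,D,E} — only F is left for (r4,c3).
row 4 has {B,C,E,F}; column 5 has {A,B,C,E} — only D is left for (r4,c5).
row 5 has {A,B}; column 1 has {A,B,C,D,F} — only E is left for (r5,c1).
row 5 has {A,B,E}; column 3 has {A,B,D,E,F} — only C is left for (r5,c3).
row 5 has {A,B,C,E}; column 4 has {C,E,F} — only D is left for (r5,c4).
row 5 has {A,B,C,D,E}; column 5 has {A,B,C,D,E} — only F is left for (r5,c5).
row 2 has {A,C,D,E,F}; column 4 has {C,D,E,F} — only B is left for (r2,c4).
row 4 has {B,C,D,E,F}; column 4 has {B,C,D,E,F} — only A is left for (r4,c4).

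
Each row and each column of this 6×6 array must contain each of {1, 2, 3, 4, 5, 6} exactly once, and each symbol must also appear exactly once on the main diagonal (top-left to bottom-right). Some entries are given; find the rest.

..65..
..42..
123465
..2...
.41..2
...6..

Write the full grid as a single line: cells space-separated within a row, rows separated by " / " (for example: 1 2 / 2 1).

2 3 6 5 4 1 / 5 6 4 2 1 3 / 1 2 3 4 6 5 / 4 5 2 1 3 6 / 6 4 1 3 5 2 / 3 1 5 6 2 4

row 4 has {2}; column 4 has {2,4,5,6}; the diagonal has {3} — only 1 is left for (r4,c4).
row 5 has {1,2,4}; column 4 has {1,2,4,5,6} — only 3 is left for (r5,c4).
row 5 has {1,2,3,4}; column 5 has {6}; the diagonal has {1,3} — only 5 is left for (r5,c5).
row 6 has {6}; column 3 has {1,2,3,4,6} — only 5 is left for (r6,c3).
row 6 has {5,6}; column 6 has {2,5}; the diagonal has {1,3,5} — only 4 is left for (r6,c6).
row 1 has {5,6}; column 1 has {1}; the diagonal has {1,3,4,5} — only 2 is left for (r1,c1).
row 2 has {2,4}; column 2 has {2,4}; the diagonal has {1,2,3,4,5} — only 6 is left for (r2,c2).
row 5 has {1,2,3,4,5}; column 1 has {1,2} — only 6 is left for (r5,c1).
row 6 has {4,5,6}; column 1 has {1,2,6} — only 3 is left for (r6,c1).
row 6 has {3,4,5,6}; column 2 has {2,4,6} — only 1 is left for (r6,c2).
row 6 has {1,3,4,5,6}; column 5 has {5,6} — only 2 is left for (r6,c5).
row 1 has {2,5,6}; column 2 has {1,2,4,6} — only 3 is left for (r1,c2).
row 1 has {2,3,5,6}; column 6 has {2,4,5} — only 1 is left for (r1,c6).
row 2 has {2,4,6}; column 1 has {1,2,3,6} — only 5 is left for (r2,c1).
row 2 has {2,4,5,6}; column 6 has {1,2,4,5} — only 3 is left for (r2,c6).
row 4 has {1,2}; column 1 has {1,2,3,5,6} — only 4 is left for (r4,c1).
row 4 has {1,2,4}; column 2 has {1,2,3,4,6} — only 5 is left for (r4,c2).
row 4 has {1,2,4,5}; column 5 has {2,5,6} — only 3 is left for (r4,c5).
row 4 has {1,2,3,4,5}; column 6 has {1,2,3,4,5} — only 6 is left for (r4,c6).
row 1 has {1,2,3,5,6}; column 5 has {2,3,5,6} — only 4 is left for (r1,c5).
row 2 has {2,3,4,5,6}; column 5 has {2,3,4,5,6} — only 1 is left for (r2,c5).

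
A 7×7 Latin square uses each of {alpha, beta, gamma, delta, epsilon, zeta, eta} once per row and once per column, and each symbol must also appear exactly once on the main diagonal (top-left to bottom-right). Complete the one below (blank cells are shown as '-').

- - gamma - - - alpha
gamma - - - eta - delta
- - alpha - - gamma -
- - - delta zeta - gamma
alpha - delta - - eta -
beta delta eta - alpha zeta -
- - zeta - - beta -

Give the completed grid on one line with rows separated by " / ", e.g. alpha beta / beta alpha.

(r6,c7) = epsilon
(r7,c7) = eta
(r1,c1) = epsilon
(r1,c6) = delta
(r2,c2) = beta
(r2,c3) = epsilon
(r2,c6) = alpha
(r4,c1) = eta
(r4,c3) = beta
(r4,c6) = epsilon
(r5,c5) = gamma
(r6,c4) = gamma
(r7,c1) = delta
(r7,c5) = epsilon
(r1,c5) = beta
(r2,c4) = zeta
(r3,c1) = zeta
(r3,c5) = delta
(r3,c7) = beta
(r4,c2) = alpha
(r5,c7) = zeta
(r7,c2) = gamma
(r7,c4) = alpha
(r1,c4) = eta
(r3,c4) = epsilon
(r5,c2) = epsilon
(r5,c4) = beta
(r1,c2) = zeta
(r3,c2) = eta

epsilon zeta gamma eta beta delta alpha / gamma beta epsilon zeta eta alpha delta / zeta eta alpha epsilon delta gamma beta / eta alpha beta delta zeta epsilon gamma / alpha epsilon delta beta gamma eta zeta / beta delta eta gamma alpha zeta epsilon / delta gamma zeta alpha epsilon beta eta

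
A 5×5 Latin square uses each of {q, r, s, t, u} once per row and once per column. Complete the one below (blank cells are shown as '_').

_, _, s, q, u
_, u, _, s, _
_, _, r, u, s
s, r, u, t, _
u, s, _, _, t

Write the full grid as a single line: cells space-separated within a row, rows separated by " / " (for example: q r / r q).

r t s q u / q u t s r / t q r u s / s r u t q / u s q r t

(r1,c2) = t
(r3,c2) = q
(r4,c5) = q
(r5,c3) = q
(r5,c4) = r
(r1,c1) = r
(r2,c3) = t
(r2,c5) = r
(r3,c1) = t
(r2,c1) = q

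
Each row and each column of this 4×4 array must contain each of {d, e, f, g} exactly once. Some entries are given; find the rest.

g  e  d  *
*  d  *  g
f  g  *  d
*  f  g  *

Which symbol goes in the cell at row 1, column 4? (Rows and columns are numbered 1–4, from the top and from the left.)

f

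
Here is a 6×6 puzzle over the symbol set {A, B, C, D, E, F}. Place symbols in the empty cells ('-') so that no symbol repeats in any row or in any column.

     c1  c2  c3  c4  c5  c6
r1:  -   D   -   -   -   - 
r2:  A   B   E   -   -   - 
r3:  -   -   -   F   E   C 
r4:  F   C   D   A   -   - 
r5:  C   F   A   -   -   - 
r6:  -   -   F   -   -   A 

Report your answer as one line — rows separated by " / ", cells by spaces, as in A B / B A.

At row 3, column 2: row 3 has {C,E,F}; column 2 has {B,C,D,F}; that leaves A.
At row 3, column 3: row 3 has {A,C,E,F}; column 3 has {A,D,E,F}; that leaves B.
At row 4, column 5: row 4 has {A,C,D,F}; column 5 has {E}; that leaves B.
At row 4, column 6: row 4 has {A,B,C,D,F}; column 6 has {A,C}; that leaves E.
At row 5, column 5: row 5 has {A,C,F}; column 5 has {B,E}; that leaves D.
At row 5, column 6: row 5 has {A,C,D,F}; column 6 has {A,C,E}; that leaves B.
At row 6, column 2: row 6 has {A,F}; column 2 has {A,B,C,D,F}; that leaves E.
At row 6, column 5: row 6 has {A,E,F}; column 5 has {B,D,E}; that leaves C.
At row 1, column 3: row 1 has {D}; column 3 has {A,B,D,E,F}; that leaves C.
At row 1, column 6: row 1 has {C,D}; column 6 has {A,B,C,E}; that leaves F.
At row 2, column 5: row 2 has {A,B,E}; column 5 has {B,C,D,E}; that leaves F.
At row 2, column 6: row 2 has {A,B,E,F}; column 6 has {A,B,C,E,F}; that leaves D.
At row 3, column 1: row 3 has {A,B,C,E,F}; column 1 has {A,C,F}; that leaves D.
At row 5, column 4: row 5 has {A,B,C,D,F}; column 4 has {A,F}; that leaves E.
At row 6, column 1: row 6 has {A,C,E,F}; column 1 has {A,C,D,F}; that leaves B.
At row 6, column 4: row 6 has {A,B,C,E,F}; column 4 has {A,E,F}; that leaves D.
At row 1, column 1: row 1 has {C,D,F}; column 1 has {A,B,C,D,F}; that leaves E.
At row 1, column 4: row 1 has {C,D,E,F}; column 4 has {A,D,E,F}; that leaves B.
At row 1, column 5: row 1 has {B,C,D,E,F}; column 5 has {B,C,D,E,F}; that leaves A.
At row 2, column 4: row 2 has {A,B,D,E,F}; column 4 has {A,B,D,E,F}; that leaves C.

E D C B A F / A B E C F D / D A B F E C / F C D A B E / C F A E D B / B E F D C A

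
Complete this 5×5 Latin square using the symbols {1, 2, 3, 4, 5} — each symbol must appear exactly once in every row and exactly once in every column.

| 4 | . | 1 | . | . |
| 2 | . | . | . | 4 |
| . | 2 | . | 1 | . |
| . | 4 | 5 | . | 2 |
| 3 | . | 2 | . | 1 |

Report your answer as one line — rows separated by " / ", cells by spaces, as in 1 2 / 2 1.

(r2,c3) = 3
(r2,c4) = 5
(r3,c1) = 5
(r3,c3) = 4
(r3,c5) = 3
(r4,c1) = 1
(r4,c4) = 3
(r5,c2) = 5
(r5,c4) = 4
(r1,c2) = 3
(r1,c4) = 2
(r1,c5) = 5
(r2,c2) = 1

4 3 1 2 5 / 2 1 3 5 4 / 5 2 4 1 3 / 1 4 5 3 2 / 3 5 2 4 1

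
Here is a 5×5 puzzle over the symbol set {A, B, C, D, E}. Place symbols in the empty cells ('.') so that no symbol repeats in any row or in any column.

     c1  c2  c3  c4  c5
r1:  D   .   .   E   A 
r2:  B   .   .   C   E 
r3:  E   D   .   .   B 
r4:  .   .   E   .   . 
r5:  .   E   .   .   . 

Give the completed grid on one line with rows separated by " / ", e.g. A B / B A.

D C B E A / B A D C E / E D C A B / A B E D C / C E A B D

(r2,c2) = A
(r2,c3) = D
(r3,c4) = A
(r3,c3) = C
(r1,c3) = B
(r5,c3) = A
(r1,c2) = C
(r4,c2) = B
(r4,c4) = D
(r4,c5) = C
(r5,c1) = C
(r5,c4) = B
(r5,c5) = D
(r4,c1) = A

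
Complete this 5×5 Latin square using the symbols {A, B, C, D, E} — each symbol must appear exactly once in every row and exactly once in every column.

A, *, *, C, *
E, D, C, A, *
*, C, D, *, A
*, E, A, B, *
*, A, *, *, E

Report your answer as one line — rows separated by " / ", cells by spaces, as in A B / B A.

At row 1, column 2: row 1 has {A,C}; column 2 has {A,C,D,E}; that leaves B.
At row 1, column 3: row 1 has {A,B,C}; column 3 has {A,C,D}; that leaves E.
At row 1, column 5: row 1 has {A,B,C,E}; column 5 has {A,E}; that leaves D.
At row 2, column 5: row 2 has {A,C,D,E}; column 5 has {A,D,E}; that leaves B.
At row 3, column 1: row 3 has {A,C,D}; column 1 has {A,E}; that leaves B.
At row 3, column 4: row 3 has {A,B,C,D}; column 4 has {A,B,C}; that leaves E.
At row 4, column 5: row 4 has {A,B,E}; column 5 has {A,B,D,E}; that leaves C.
At row 5, column 3: row 5 has {A,E}; column 3 has {A,C,D,E}; that leaves B.
At row 5, column 4: row 5 has {A,B,E}; column 4 has {A,B,C,E}; that leaves D.
At row 4, column 1: row 4 has {A,B,C,E}; column 1 has {A,B,E}; that leaves D.
At row 5, column 1: row 5 has {A,B,D,E}; column 1 has {A,B,D,E}; that leaves C.

A B E C D / E D C A B / B C D E A / D E A B C / C A B D E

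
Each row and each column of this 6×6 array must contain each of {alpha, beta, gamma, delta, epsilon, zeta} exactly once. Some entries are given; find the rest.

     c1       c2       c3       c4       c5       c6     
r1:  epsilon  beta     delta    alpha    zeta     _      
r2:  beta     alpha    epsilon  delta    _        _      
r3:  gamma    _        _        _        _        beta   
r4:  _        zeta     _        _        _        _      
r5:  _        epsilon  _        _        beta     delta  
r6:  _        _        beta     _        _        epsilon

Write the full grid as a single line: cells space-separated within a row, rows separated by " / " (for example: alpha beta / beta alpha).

epsilon beta delta alpha zeta gamma / beta alpha epsilon delta gamma zeta / gamma delta zeta epsilon alpha beta / delta zeta gamma beta epsilon alpha / zeta epsilon alpha gamma beta delta / alpha gamma beta zeta delta epsilon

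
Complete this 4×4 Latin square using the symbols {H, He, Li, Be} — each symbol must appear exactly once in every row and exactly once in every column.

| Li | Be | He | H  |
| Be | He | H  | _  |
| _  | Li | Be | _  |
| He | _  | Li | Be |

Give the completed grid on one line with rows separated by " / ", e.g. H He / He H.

Li Be He H / Be He H Li / H Li Be He / He H Li Be

Cell (r2,c4): row 2 has {H,He,Be}; column 4 has {H,Be} → Li.
Cell (r3,c1): row 3 has {Li,Be}; column 1 has {He,Li,Be} → H.
Cell (r3,c4): row 3 has {H,Li,Be}; column 4 has {H,Li,Be} → He.
Cell (r4,c2): row 4 has {He,Li,Be}; column 2 has {He,Li,Be} → H.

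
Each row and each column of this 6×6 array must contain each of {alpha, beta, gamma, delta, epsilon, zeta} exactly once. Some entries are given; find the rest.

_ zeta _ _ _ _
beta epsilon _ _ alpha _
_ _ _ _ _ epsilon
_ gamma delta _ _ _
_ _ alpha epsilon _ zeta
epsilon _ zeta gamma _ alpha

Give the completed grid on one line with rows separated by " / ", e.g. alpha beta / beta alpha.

alpha zeta epsilon beta delta gamma / beta epsilon gamma zeta alpha delta / gamma alpha beta delta zeta epsilon / zeta gamma delta alpha epsilon beta / delta beta alpha epsilon gamma zeta / epsilon delta zeta gamma beta alpha

Cell (r2,c3): row 2 has {alpha,beta,epsilon}; column 3 has {alpha,delta,zeta} → gamma.
Cell (r2,c6): row 2 has {alpha,beta,gamma,epsilon}; column 6 has {alpha,epsilon,zeta} → delta.
Cell (r3,c3): row 3 has {epsilon}; column 3 has {alpha,gamma,delta,zeta} → beta.
Cell (r4,c6): row 4 has {gamma,delta}; column 6 has {alpha,delta,epsilon,zeta} → beta.
Cell (r1,c3): row 1 has {zeta}; column 3 has {alpha,beta,gamma,delta,zeta} → epsilon.
Cell (r1,c6): row 1 has {epsilon,zeta}; column 6 has {alpha,beta,delta,epsilon,zeta} → gamma.
Cell (r2,c4): row 2 has {alpha,beta,gamma,delta,epsilon}; column 4 has {gamma,epsilon} → zeta.
Cell (r4,c4): row 4 has {beta,gamma,delta}; column 4 has {gamma,epsilon,zeta} → alpha.
Cell (r3,c4): row 3 has {beta,epsilon}; column 4 has {alpha,gamma,epsilon,zeta} → delta.
Cell (r4,c1): row 4 has {alpha,beta,gamma,delta}; column 1 has {beta,epsilon} → zeta.
Cell (r4,c5): row 4 has {alpha,beta,gamma,delta,zeta}; column 5 has {alpha} → epsilon.
Cell (r1,c4): row 1 has {gamma,epsilon,zeta}; column 4 has {alpha,gamma,delta,epsilon,zeta} → beta.
Cell (r1,c5): row 1 has {beta,gamma,epsilon,zeta}; column 5 has {alpha,epsilon} → delta.
Cell (r3,c2): row 3 has {beta,delta,epsilon}; column 2 has {gamma,epsilon,zeta} → alpha.
Cell (r6,c5): row 6 has {alpha,gamma,epsilon,zeta}; column 5 has {alpha,delta,epsilon} → beta.
Cell (r1,c1): row 1 has {beta,gamma,delta,epsilon,zeta}; column 1 has {beta,epsilon,zeta} → alpha.
Cell (r3,c1): row 3 has {alpha,beta,delta,epsilon}; column 1 has {alpha,beta,epsilon,zeta} → gamma.
Cell (r3,c5): row 3 has {alpha,beta,gamma,delta,epsilon}; column 5 has {alpha,beta,delta,epsilon} → zeta.
Cell (r5,c1): row 5 has {alpha,epsilon,zeta}; column 1 has {alpha,beta,gamma,epsilon,zeta} → delta.
Cell (r5,c2): row 5 has {alpha,delta,epsilon,zeta}; column 2 has {alpha,gamma,epsilon,zeta} → beta.
Cell (r5,c5): row 5 has {alpha,beta,delta,epsilon,zeta}; column 5 has {alpha,beta,delta,epsilon,zeta} → gamma.
Cell (r6,c2): row 6 has {alpha,beta,gamma,epsilon,zeta}; column 2 has {alpha,beta,gamma,epsilon,zeta} → delta.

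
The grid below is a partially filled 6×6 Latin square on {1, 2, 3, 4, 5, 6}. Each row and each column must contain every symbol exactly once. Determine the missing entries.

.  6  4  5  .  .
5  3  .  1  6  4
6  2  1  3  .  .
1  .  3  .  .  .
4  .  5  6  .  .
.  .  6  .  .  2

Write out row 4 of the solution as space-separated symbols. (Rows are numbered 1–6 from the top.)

(r2,c3) = 2
(r3,c6) = 5
(r4,c6) = 6
(r5,c2) = 1
(r5,c6) = 3
(r6,c1) = 3
(r6,c4) = 4
(r1,c1) = 2
(r1,c6) = 1
(r3,c5) = 4
(r4,c4) = 2
(r4,c5) = 5
(r5,c5) = 2
(r6,c2) = 5
(r6,c5) = 1
(r1,c5) = 3
(r4,c2) = 4

1 4 3 2 5 6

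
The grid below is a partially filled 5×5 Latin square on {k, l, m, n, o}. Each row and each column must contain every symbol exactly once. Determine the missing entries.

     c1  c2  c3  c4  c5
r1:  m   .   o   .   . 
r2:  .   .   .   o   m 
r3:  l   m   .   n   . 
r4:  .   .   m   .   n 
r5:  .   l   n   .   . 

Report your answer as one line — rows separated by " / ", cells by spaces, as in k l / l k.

At row 3, column 3: row 3 has {l,m,n}; column 3 has {m,n,o}; that leaves k.
At row 3, column 5: row 3 has {k,l,m,n}; column 5 has {m,n}; that leaves o.
At row 5, column 5: row 5 has {l,n}; column 5 has {m,n,o}; that leaves k.
At row 1, column 5: row 1 has {m,o}; column 5 has {k,m,n,o}; that leaves l.
At row 2, column 3: row 2 has {m,o}; column 3 has {k,m,n,o}; that leaves l.
At row 5, column 1: row 5 has {k,l,n}; column 1 has {l,m}; that leaves o.
At row 5, column 4: row 5 has {k,l,n,o}; column 4 has {n,o}; that leaves m.
At row 1, column 4: row 1 has {l,m,o}; column 4 has {m,n,o}; that leaves k.
At row 4, column 1: row 4 has {m,n}; column 1 has {l,m,o}; that leaves k.
At row 4, column 2: row 4 has {k,m,n}; column 2 has {l,m}; that leaves o.
At row 4, column 4: row 4 has {k,m,n,o}; column 4 has {k,m,n,o}; that leaves l.
At row 1, column 2: row 1 has {k,l,m,o}; column 2 has {l,m,o}; that leaves n.
At row 2, column 1: row 2 has {l,m,o}; column 1 has {k,l,m,o}; that leaves n.
At row 2, column 2: row 2 has {l,m,n,o}; column 2 has {l,m,n,o}; that leaves k.

m n o k l / n k l o m / l m k n o / k o m l n / o l n m k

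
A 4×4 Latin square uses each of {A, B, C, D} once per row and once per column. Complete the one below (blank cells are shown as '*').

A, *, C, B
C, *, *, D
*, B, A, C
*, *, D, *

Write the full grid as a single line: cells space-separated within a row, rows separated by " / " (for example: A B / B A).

row 1 has {A,B,C}; column 2 has {B} — only D is left for (r1,c2).
row 2 has {C,D}; column 2 has {B,D} — only A is left for (r2,c2).
row 2 has {A,C,D}; column 3 has {A,C,D} — only B is left for (r2,c3).
row 3 has {A,B,C}; column 1 has {A,C} — only D is left for (r3,c1).
row 4 has {D}; column 1 has {A,C,D} — only B is left for (r4,c1).
row 4 has {B,D}; column 2 has {A,B,D} — only C is left for (r4,c2).
row 4 has {B,C,D}; column 4 has {B,C,D} — only A is left for (r4,c4).

A D C B / C A B D / D B A C / B C D A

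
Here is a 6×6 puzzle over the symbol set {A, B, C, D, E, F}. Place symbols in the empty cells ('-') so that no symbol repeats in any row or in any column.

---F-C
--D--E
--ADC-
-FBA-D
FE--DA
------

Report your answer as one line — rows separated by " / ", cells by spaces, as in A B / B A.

A D E F B C / B A D C F E / E B A D C F / C F B A E D / F E C B D A / D C F E A B

Cell (r1,c3): row 1 has {C,F}; column 3 has {A,B,D} → E.
Cell (r3,c2): row 3 has {A,C,D}; column 2 has {E,F} → B.
Cell (r3,c6): row 3 has {A,B,C,D}; column 6 has {A,C,D,E} → F.
Cell (r4,c5): row 4 has {A,B,D,F}; column 5 has {C,D} → E.
Cell (r5,c3): row 5 has {A,D,E,F}; column 3 has {A,B,D,E} → C.
Cell (r5,c4): row 5 has {A,C,D,E,F}; column 4 has {A,D,F} → B.
Cell (r6,c3): row 6 is empty so far; column 3 has {A,B,C,D,E} → F.
Cell (r6,c6): row 6 has {F}; column 6 has {A,C,D,E,F} → B.
Cell (r2,c4): row 2 has {D,E}; column 4 has {A,B,D,F} → C.
Cell (r3,c1): row 3 has {A,B,C,D,F}; column 1 has {F} → E.
Cell (r4,c1): row 4 has {A,B,D,E,F}; column 1 has {E,F} → C.
Cell (r6,c4): row 6 has {B,F}; column 4 has {A,B,C,D,F} → E.
Cell (r6,c5): row 6 has {B,E,F}; column 5 has {C,D,E} → A.
Cell (r1,c5): row 1 has {C,E,F}; column 5 has {A,C,D,E} → B.
Cell (r2,c2): row 2 has {C,D,E}; column 2 has {B,E,F} → A.
Cell (r2,c5): row 2 has {A,C,D,E}; column 5 has {A,B,C,D,E} → F.
Cell (r6,c1): row 6 has {A,B,E,F}; column 1 has {C,E,F} → D.
Cell (r6,c2): row 6 has {A,B,D,E,F}; column 2 has {A,B,E,F} → C.
Cell (r1,c1): row 1 has {B,C,E,F}; column 1 has {C,D,E,F} → A.
Cell (r1,c2): row 1 has {A,B,C,E,F}; column 2 has {A,B,C,E,F} → D.
Cell (r2,c1): row 2 has {A,C,D,E,F}; column 1 has {A,C,D,E,F} → B.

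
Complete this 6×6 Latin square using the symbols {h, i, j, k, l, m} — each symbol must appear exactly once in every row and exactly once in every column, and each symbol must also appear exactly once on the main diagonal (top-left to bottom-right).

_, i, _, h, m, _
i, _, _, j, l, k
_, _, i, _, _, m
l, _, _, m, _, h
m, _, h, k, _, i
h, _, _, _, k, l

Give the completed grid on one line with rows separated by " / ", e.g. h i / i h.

k i l h m j / i h m j l k / j k i l h m / l j k m i h / m l h k j i / h m j i k l

(r1,c6) = j
(r2,c2) = h
(r2,c3) = m
(r3,c4) = l
(r5,c5) = j
(r6,c3) = j
(r6,c4) = i
(r1,c1) = k
(r1,c3) = l
(r3,c1) = j
(r3,c2) = k
(r3,c5) = h
(r4,c2) = j
(r4,c3) = k
(r4,c5) = i
(r5,c2) = l
(r6,c2) = m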